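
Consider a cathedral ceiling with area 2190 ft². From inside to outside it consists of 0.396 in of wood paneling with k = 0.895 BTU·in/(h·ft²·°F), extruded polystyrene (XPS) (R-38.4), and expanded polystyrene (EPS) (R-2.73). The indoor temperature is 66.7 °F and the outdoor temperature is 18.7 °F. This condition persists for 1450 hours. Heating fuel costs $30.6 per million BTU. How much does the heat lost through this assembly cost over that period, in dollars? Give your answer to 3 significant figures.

112 dollars

0.396/0.895 = 0.4425
R_total = 0.4425 + 38.4 + 2.73 = 41.57 ft²·°F·h/BTU
Q = 2190 × (66.7 − 18.7) / 41.57 = 2529 BTU/h
E = 2529 × 1450 = 3666000 BTU
Cost = 3666000/10⁶ × 30.6 = $112.2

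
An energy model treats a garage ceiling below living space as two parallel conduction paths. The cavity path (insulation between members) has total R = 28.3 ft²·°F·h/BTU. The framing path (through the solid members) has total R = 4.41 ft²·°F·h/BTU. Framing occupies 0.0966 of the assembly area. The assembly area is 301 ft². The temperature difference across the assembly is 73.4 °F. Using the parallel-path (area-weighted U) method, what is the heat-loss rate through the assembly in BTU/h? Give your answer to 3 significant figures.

U_eff = 0.9034/28.3 + 0.0966/4.41 = 0.03192 + 0.0219 = 0.05383
R_eff = 1/U_eff = 18.58 ft²·°F·h/BTU
Q = 301 × 73.4 / 18.58 = 1189 BTU/h

1190 BTU/h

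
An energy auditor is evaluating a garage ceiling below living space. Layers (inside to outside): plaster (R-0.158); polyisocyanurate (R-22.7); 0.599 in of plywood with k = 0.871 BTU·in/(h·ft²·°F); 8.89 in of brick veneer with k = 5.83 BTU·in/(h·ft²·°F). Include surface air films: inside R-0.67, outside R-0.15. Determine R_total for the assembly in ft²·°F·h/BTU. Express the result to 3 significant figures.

0.599/0.871 = 0.6877
8.89/5.83 = 1.525
R_total = 0.67 + 0.158 + 22.7 + 0.6877 + 1.525 + 0.15 = 25.89 ft²·°F·h/BTU

25.9 ft²·°F·h/BTU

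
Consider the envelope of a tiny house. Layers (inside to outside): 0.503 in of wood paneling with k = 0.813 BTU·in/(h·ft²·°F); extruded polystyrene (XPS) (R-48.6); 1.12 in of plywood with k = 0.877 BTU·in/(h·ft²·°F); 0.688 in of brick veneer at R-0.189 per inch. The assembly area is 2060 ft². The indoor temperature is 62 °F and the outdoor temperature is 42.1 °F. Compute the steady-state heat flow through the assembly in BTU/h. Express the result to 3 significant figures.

0.503/0.813 = 0.6187
1.12/0.877 = 1.277
0.688 × 0.189 = 0.13
R_total = 0.6187 + 48.6 + 1.277 + 0.13 = 50.63 ft²·°F·h/BTU
Q = A·ΔT/R = 2060 × (62 − 42.1) / 50.63 = 809.7 BTU/h

810 BTU/h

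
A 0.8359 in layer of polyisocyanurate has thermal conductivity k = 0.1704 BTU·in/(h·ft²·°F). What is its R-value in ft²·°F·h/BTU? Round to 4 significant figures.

R = L/k = 0.8359/0.1704 = 4.9055 ft²·°F·h/BTU

4.906 ft²·°F·h/BTU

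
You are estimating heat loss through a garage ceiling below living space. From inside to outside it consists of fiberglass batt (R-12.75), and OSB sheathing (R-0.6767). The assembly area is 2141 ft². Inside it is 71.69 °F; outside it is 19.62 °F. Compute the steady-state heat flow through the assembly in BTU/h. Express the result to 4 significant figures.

8303 BTU/h

R_total = 12.75 + 0.6767 = 13.427 ft²·°F·h/BTU
Q = A·ΔT/R = 2141 × (71.69 − 19.62) / 13.427 = 8303 BTU/h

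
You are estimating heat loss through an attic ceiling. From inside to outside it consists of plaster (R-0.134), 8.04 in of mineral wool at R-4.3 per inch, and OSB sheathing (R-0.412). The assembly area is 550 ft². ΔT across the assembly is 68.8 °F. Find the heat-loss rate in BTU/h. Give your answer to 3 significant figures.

1080 BTU/h

8.04 × 4.3 = 34.57
R_total = 0.134 + 34.57 + 0.412 = 35.12 ft²·°F·h/BTU
Q = A·ΔT/R = 550 × 68.8 / 35.12 = 1078 BTU/h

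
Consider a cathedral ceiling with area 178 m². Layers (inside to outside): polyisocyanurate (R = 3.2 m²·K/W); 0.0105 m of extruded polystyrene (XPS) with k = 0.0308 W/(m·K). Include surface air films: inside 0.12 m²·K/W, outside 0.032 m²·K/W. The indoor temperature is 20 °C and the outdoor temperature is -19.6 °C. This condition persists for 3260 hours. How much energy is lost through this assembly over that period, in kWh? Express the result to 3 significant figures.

0.0105/0.0308 = 0.3409
R_total = 0.12 + 3.2 + 0.3409 + 0.032 = 3.693 m²·K/W
Q = 178 × (20 − (-19.6)) / 3.693 = 1909 W
E = 1909 W × 3260 h / 1000 = 6222 kWh

6220 kWh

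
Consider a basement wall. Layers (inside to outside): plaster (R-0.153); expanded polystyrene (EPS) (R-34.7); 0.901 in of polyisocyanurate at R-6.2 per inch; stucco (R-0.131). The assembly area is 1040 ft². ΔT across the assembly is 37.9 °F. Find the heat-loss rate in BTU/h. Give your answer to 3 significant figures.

972 BTU/h

0.901 × 6.2 = 5.586
R_total = 0.153 + 34.7 + 5.586 + 0.131 = 40.57 ft²·°F·h/BTU
Q = A·ΔT/R = 1040 × 37.9 / 40.57 = 971.6 BTU/h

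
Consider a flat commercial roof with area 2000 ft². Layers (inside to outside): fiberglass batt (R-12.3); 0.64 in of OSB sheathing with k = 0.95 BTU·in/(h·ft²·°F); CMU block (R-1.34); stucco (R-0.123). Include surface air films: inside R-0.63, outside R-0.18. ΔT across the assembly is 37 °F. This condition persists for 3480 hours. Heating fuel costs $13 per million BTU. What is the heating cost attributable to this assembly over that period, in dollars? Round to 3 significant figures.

220 dollars

0.64/0.95 = 0.6737
R_total = 0.63 + 12.3 + 0.6737 + 1.34 + 0.123 + 0.18 = 15.25 ft²·°F·h/BTU
Q = 2000 × 37 / 15.25 = 4854 BTU/h
E = 4854 × 3480 = 16890000 BTU
Cost = 16890000/10⁶ × 13 = $219.6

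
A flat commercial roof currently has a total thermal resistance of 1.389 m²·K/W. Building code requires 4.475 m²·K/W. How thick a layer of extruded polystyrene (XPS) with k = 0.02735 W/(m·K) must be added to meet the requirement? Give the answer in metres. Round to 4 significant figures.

ΔR = 4.475 − 1.389 = 3.086 m²·K/W
L = ΔR × k = 3.086 × 0.02735 = 0.084402 m

0.08440 m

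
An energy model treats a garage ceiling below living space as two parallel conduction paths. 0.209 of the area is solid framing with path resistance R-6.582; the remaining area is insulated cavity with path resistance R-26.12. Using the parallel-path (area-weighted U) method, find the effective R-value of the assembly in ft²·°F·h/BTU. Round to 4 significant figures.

U_eff = 0.791/26.12 + 0.209/6.582 = 0.030283 + 0.031753 = 0.062037
R_eff = 1/U_eff = 16.12 ft²·°F·h/BTU

16.12 ft²·°F·h/BTU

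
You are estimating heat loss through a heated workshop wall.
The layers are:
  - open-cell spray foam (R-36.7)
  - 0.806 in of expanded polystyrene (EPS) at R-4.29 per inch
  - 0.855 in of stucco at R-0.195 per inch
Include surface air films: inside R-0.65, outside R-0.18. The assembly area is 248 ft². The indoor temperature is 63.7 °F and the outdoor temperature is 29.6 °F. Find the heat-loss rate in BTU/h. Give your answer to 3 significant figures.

205 BTU/h

0.806 × 4.29 = 3.458
0.855 × 0.195 = 0.1667
R_total = 0.65 + 36.7 + 3.458 + 0.1667 + 0.18 = 41.15 ft²·°F·h/BTU
Q = A·ΔT/R = 248 × (63.7 − 29.6) / 41.15 = 205.5 BTU/h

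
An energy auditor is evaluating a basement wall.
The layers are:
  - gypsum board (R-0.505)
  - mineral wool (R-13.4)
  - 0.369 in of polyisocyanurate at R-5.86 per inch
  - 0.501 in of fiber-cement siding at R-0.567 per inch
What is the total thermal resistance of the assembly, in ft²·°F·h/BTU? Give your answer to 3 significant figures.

0.369 × 5.86 = 2.162
0.501 × 0.567 = 0.2841
R_total = 0.505 + 13.4 + 2.162 + 0.2841 = 16.35 ft²·°F·h/BTU

16.4 ft²·°F·h/BTU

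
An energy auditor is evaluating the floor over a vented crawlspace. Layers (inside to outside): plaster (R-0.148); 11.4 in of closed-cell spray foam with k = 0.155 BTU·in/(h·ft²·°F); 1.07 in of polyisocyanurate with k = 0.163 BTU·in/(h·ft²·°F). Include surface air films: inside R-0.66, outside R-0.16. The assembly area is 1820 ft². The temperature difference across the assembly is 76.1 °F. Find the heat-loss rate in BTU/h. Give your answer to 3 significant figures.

1710 BTU/h

11.4/0.155 = 73.55
1.07/0.163 = 6.564
R_total = 0.66 + 0.148 + 73.55 + 6.564 + 0.16 = 81.08 ft²·°F·h/BTU
Q = A·ΔT/R = 1820 × 76.1 / 81.08 = 1708 BTU/h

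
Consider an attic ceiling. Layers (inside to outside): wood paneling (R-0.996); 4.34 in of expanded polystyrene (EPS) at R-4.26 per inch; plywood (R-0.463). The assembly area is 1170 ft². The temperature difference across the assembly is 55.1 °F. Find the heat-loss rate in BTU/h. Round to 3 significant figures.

3230 BTU/h

4.34 × 4.26 = 18.49
R_total = 0.996 + 18.49 + 0.463 = 19.95 ft²·°F·h/BTU
Q = A·ΔT/R = 1170 × 55.1 / 19.95 = 3232 BTU/h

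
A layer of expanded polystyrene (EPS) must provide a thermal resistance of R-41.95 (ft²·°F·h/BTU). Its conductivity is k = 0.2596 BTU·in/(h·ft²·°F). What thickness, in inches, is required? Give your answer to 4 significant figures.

10.89 in

L = R × k = 41.95 × 0.2596 = 10.89 in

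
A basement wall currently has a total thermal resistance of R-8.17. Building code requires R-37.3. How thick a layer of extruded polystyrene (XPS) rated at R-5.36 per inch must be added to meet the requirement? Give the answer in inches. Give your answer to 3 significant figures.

5.43 in

ΔR = 37.3 − 8.17 = 29.13 ft²·°F·h/BTU
L = ΔR / (R/in) = 29.13/5.36 = 5.435 in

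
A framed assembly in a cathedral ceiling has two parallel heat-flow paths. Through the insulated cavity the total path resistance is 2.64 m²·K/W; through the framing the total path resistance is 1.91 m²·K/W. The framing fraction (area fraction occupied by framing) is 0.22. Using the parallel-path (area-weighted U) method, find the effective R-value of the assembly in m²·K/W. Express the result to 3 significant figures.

2.44 m²·K/W

U_eff = 0.78/2.64 + 0.22/1.91 = 0.2955 + 0.1152 = 0.4106
R_eff = 1/U_eff = 2.435 m²·K/W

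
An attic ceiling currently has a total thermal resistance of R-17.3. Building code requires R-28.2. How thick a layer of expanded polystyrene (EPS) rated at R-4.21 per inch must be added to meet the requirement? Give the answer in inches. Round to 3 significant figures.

2.59 in

ΔR = 28.2 − 17.3 = 10.9 ft²·°F·h/BTU
L = ΔR / (R/in) = 10.9/4.21 = 2.589 in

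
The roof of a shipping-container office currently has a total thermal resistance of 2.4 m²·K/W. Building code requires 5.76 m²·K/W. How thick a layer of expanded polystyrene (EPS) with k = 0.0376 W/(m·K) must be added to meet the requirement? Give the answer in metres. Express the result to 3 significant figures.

ΔR = 5.76 − 2.4 = 3.36 m²·K/W
L = ΔR × k = 3.36 × 0.0376 = 0.1263 m

0.126 m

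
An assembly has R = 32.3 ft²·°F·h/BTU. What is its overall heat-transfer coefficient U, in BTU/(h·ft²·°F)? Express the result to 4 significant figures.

0.03096 BTU/(h·ft²·°F)

U = 1/R = 1/32.3 = 0.03096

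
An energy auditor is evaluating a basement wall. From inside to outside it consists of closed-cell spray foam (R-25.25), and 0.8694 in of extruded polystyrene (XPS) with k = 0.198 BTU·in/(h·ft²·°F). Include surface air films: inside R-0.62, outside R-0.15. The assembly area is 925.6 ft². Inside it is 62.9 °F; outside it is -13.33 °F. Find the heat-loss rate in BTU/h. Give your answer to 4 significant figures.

0.8694/0.198 = 4.3909
R_total = 0.62 + 25.25 + 4.3909 + 0.15 = 30.411 ft²·°F·h/BTU
Q = A·ΔT/R = 925.6 × (62.9 − (-13.33)) / 30.411 = 2320.2 BTU/h

2320 BTU/h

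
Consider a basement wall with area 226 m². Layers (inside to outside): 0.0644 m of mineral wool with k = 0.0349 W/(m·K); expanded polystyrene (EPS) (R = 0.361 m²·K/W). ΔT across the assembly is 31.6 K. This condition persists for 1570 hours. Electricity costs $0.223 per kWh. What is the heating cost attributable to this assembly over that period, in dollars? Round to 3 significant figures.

1130 dollars

0.0644/0.0349 = 1.845
R_total = 1.845 + 0.361 = 2.206 m²·K/W
Q = 226 × 31.6 / 2.206 = 3237 W
E = 3237 W × 1570 h / 1000 = 5082 kWh
Cost = 5082 × 0.223 = $1133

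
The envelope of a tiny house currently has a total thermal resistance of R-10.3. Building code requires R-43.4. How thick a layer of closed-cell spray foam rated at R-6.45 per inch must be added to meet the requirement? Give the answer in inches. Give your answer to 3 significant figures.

5.13 in

ΔR = 43.4 − 10.3 = 33.1 ft²·°F·h/BTU
L = ΔR / (R/in) = 33.1/6.45 = 5.132 in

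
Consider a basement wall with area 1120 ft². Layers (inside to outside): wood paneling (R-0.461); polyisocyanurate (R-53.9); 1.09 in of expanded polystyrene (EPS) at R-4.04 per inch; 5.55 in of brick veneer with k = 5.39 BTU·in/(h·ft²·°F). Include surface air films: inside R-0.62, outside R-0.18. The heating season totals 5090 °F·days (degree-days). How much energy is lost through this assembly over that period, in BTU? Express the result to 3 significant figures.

2260000 BTU

1.09 × 4.04 = 4.404
5.55/5.39 = 1.03
R_total = 0.62 + 0.461 + 53.9 + 4.404 + 1.03 + 0.18 = 60.59 ft²·°F·h/BTU
E = A × HDD × 24 / R = 1120 × 5090 × 24 / 60.59 = 2258000 BTU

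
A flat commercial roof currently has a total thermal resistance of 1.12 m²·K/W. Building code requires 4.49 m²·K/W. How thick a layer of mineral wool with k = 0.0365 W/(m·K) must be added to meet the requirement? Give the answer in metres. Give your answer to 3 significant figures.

ΔR = 4.49 − 1.12 = 3.37 m²·K/W
L = ΔR × k = 3.37 × 0.0365 = 0.123 m

0.123 m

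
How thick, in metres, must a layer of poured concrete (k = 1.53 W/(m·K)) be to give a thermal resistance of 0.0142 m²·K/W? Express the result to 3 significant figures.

0.0217 m

L = R·k = 0.0142 × 1.53 = 0.02173 m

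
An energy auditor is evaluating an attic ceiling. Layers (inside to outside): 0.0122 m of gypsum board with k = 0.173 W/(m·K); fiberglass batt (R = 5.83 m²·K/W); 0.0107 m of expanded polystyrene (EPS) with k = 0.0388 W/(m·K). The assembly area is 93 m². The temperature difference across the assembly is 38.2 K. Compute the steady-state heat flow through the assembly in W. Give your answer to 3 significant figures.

0.0122/0.173 = 0.07052
0.0107/0.0388 = 0.2758
R_total = 0.07052 + 5.83 + 0.2758 = 6.176 m²·K/W
Q = A·ΔT/R = 93 × 38.2 / 6.176 = 575.2 W

575 W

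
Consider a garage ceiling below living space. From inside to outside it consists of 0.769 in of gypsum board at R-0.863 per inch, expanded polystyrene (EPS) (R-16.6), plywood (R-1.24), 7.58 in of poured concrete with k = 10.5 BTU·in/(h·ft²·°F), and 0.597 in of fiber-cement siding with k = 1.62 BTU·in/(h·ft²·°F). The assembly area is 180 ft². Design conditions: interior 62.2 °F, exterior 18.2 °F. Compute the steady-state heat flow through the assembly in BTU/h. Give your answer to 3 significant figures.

404 BTU/h

0.769 × 0.863 = 0.6636
7.58/10.5 = 0.7219
0.597/1.62 = 0.3685
R_total = 0.6636 + 16.6 + 1.24 + 0.7219 + 0.3685 = 19.59 ft²·°F·h/BTU
Q = A·ΔT/R = 180 × (62.2 − 18.2) / 19.59 = 404.2 BTU/h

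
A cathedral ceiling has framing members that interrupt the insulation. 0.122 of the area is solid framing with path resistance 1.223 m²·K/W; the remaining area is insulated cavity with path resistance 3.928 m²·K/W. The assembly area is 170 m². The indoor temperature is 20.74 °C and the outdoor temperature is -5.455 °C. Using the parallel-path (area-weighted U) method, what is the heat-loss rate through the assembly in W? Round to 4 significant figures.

U_eff = 0.878/3.928 + 0.122/1.223 = 0.22352 + 0.099755 = 0.32328
R_eff = 1/U_eff = 3.0933 m²·K/W
Q = 170 × (20.74 − (-5.455)) / 3.0933 = 1439.6 W

1440 W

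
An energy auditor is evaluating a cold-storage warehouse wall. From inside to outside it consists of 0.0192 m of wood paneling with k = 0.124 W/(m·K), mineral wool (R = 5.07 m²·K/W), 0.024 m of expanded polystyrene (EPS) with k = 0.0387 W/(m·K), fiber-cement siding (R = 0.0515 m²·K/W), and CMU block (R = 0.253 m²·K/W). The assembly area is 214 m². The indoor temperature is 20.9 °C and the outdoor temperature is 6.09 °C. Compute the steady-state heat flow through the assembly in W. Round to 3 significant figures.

515 W

0.0192/0.124 = 0.1548
0.024/0.0387 = 0.6202
R_total = 0.1548 + 5.07 + 0.6202 + 0.0515 + 0.253 = 6.149 m²·K/W
Q = A·ΔT/R = 214 × (20.9 − 6.09) / 6.149 = 515.4 W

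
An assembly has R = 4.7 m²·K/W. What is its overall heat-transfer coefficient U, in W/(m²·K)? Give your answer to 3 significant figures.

0.213 W/(m²·K)

U = 1/R = 1/4.7 = 0.2128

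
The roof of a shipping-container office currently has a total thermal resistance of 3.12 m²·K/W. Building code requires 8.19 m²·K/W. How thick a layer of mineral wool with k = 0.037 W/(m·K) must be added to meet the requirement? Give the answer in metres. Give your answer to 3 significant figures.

ΔR = 8.19 − 3.12 = 5.07 m²·K/W
L = ΔR × k = 5.07 × 0.037 = 0.1876 m

0.188 m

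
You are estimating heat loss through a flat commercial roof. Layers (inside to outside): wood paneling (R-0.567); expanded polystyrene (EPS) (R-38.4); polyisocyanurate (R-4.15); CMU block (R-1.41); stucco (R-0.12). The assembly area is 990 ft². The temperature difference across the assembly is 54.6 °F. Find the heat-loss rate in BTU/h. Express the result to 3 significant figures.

R_total = 0.567 + 38.4 + 4.15 + 1.41 + 0.12 = 44.65 ft²·°F·h/BTU
Q = A·ΔT/R = 990 × 54.6 / 44.65 = 1211 BTU/h

1210 BTU/h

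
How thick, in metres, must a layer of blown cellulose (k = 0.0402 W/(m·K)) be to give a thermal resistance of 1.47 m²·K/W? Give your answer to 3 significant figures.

L = R·k = 1.47 × 0.0402 = 0.05909 m

0.0591 m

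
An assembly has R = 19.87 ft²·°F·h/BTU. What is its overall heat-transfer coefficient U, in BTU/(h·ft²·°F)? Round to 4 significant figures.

0.05033 BTU/(h·ft²·°F)

U = 1/R = 1/19.87 = 0.050327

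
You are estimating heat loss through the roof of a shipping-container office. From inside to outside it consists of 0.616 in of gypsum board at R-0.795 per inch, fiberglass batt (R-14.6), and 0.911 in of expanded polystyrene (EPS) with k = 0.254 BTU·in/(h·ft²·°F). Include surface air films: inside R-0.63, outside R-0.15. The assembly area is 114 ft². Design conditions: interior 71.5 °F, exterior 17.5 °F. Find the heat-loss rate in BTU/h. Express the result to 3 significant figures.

316 BTU/h

0.616 × 0.795 = 0.4897
0.911/0.254 = 3.587
R_total = 0.63 + 0.4897 + 14.6 + 3.587 + 0.15 = 19.46 ft²·°F·h/BTU
Q = A·ΔT/R = 114 × (71.5 − 17.5) / 19.46 = 316.4 BTU/h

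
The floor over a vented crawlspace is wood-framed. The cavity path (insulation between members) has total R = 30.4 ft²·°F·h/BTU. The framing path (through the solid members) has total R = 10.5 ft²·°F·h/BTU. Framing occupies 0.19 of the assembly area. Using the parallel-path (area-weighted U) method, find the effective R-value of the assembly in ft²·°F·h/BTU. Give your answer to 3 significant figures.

22.4 ft²·°F·h/BTU

U_eff = 0.81/30.4 + 0.19/10.5 = 0.02664 + 0.0181 = 0.04474
R_eff = 1/U_eff = 22.35 ft²·°F·h/BTU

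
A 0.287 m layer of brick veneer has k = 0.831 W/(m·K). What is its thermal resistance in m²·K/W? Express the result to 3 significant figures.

R = L/k = 0.287/0.831 = 0.3454 m²·K/W

0.345 m²·K/W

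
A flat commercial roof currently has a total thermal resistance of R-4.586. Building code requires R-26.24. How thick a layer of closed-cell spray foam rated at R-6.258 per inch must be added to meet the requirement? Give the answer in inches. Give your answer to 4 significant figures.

3.460 in

ΔR = 26.24 − 4.586 = 21.654 ft²·°F·h/BTU
L = ΔR / (R/in) = 21.654/6.258 = 3.4602 in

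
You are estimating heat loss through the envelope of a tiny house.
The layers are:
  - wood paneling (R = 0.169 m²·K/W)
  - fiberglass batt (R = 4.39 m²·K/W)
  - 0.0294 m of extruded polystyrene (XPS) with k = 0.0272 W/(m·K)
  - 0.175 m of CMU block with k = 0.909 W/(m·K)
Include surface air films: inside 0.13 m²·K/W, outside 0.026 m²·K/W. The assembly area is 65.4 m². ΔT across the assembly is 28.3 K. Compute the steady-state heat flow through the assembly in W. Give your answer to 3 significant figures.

0.0294/0.0272 = 1.081
0.175/0.909 = 0.1925
R_total = 0.13 + 0.169 + 4.39 + 1.081 + 0.1925 + 0.026 = 5.988 m²·K/W
Q = A·ΔT/R = 65.4 × 28.3 / 5.988 = 309.1 W

309 W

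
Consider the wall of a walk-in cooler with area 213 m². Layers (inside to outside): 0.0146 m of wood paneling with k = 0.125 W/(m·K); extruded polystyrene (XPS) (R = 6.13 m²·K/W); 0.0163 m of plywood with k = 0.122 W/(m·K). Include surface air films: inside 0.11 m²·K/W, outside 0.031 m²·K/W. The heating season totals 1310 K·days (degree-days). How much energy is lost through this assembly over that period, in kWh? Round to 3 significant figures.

1030 kWh

0.0146/0.125 = 0.1168
0.0163/0.122 = 0.1336
R_total = 0.11 + 0.1168 + 6.13 + 0.1336 + 0.031 = 6.521 m²·K/W
E = A × HDD × 24 / R / 1000 = 213 × 1310 × 24 / 6.521 / 1000 = 1027 kWh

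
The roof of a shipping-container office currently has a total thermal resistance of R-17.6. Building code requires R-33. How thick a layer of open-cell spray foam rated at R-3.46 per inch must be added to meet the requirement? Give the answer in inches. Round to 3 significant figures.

4.45 in

ΔR = 33 − 17.6 = 15.4 ft²·°F·h/BTU
L = ΔR / (R/in) = 15.4/3.46 = 4.451 in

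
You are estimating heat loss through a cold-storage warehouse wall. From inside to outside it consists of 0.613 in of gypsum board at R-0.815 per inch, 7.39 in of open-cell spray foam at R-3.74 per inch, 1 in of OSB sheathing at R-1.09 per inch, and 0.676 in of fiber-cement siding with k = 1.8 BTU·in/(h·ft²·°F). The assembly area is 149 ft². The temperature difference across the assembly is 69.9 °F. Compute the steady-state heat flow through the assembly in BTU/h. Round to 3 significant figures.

352 BTU/h

0.613 × 0.815 = 0.4996
7.39 × 3.74 = 27.64
1 × 1.09 = 1.09
0.676/1.8 = 0.3756
R_total = 0.4996 + 27.64 + 1.09 + 0.3756 = 29.6 ft²·°F·h/BTU
Q = A·ΔT/R = 149 × 69.9 / 29.6 = 351.8 BTU/h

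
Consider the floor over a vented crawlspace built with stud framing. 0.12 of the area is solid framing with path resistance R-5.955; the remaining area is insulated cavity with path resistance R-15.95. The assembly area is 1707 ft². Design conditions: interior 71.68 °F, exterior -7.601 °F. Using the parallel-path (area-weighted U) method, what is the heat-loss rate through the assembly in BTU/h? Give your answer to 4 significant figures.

U_eff = 0.88/15.95 + 0.12/5.955 = 0.055172 + 0.020151 = 0.075324
R_eff = 1/U_eff = 13.276 ft²·°F·h/BTU
Q = 1707 × (71.68 − (-7.601)) / 13.276 = 10194 BTU/h

10190 BTU/h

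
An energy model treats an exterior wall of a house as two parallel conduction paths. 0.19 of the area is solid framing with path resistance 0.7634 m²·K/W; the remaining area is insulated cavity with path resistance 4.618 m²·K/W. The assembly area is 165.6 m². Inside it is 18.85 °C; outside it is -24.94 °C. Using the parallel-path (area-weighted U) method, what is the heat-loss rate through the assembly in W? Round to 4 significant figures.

U_eff = 0.81/4.618 + 0.19/0.7634 = 0.1754 + 0.24889 = 0.42429
R_eff = 1/U_eff = 2.3569 m²·K/W
Q = 165.6 × (18.85 − (-24.94)) / 2.3569 = 3076.8 W

3077 W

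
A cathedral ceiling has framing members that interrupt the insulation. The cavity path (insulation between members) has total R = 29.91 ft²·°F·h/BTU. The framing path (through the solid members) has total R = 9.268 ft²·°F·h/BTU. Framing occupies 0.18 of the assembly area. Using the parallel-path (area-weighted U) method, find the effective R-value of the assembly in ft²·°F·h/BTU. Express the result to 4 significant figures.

U_eff = 0.82/29.91 + 0.18/9.268 = 0.027416 + 0.019422 = 0.046837
R_eff = 1/U_eff = 21.351 ft²·°F·h/BTU

21.35 ft²·°F·h/BTU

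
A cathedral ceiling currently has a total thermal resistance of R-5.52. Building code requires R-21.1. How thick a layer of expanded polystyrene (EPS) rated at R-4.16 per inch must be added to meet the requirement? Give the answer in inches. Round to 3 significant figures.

ΔR = 21.1 − 5.52 = 15.58 ft²·°F·h/BTU
L = ΔR / (R/in) = 15.58/4.16 = 3.745 in

3.75 in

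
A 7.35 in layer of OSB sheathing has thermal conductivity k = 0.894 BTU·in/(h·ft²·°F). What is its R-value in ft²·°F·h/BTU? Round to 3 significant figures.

R = L/k = 7.35/0.894 = 8.221 ft²·°F·h/BTU

8.22 ft²·°F·h/BTU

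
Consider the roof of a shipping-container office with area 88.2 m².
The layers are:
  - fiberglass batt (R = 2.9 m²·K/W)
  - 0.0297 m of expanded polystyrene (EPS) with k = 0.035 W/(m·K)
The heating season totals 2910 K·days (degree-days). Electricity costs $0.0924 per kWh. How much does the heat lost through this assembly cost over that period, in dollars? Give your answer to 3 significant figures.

152 dollars

0.0297/0.035 = 0.8486
R_total = 2.9 + 0.8486 = 3.749 m²·K/W
E = A × HDD × 24 / R / 1000 = 88.2 × 2910 × 24 / 3.749 / 1000 = 1643 kWh
Cost = 1643 × 0.0924 = $151.8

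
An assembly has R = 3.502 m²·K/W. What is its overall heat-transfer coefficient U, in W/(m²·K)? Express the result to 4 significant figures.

0.2856 W/(m²·K)

U = 1/R = 1/3.502 = 0.28555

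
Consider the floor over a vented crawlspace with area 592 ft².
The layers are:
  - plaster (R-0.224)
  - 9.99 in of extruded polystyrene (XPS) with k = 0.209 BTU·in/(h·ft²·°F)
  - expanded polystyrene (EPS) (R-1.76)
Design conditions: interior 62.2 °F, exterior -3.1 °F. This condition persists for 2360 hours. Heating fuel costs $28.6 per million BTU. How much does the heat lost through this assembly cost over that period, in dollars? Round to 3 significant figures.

9.99/0.209 = 47.8
R_total = 0.224 + 47.8 + 1.76 = 49.78 ft²·°F·h/BTU
Q = 592 × (62.2 − (-3.1)) / 49.78 = 776.5 BTU/h
E = 776.5 × 2360 = 1833000 BTU
Cost = 1833000/10⁶ × 28.6 = $52.41

52.4 dollars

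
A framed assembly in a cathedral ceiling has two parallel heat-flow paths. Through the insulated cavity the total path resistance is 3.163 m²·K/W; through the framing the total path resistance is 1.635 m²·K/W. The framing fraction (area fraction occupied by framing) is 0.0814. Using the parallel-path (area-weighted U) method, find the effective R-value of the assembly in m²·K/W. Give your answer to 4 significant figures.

U_eff = 0.9186/3.163 + 0.0814/1.635 = 0.29042 + 0.049786 = 0.34021
R_eff = 1/U_eff = 2.9394 m²·K/W

2.939 m²·K/W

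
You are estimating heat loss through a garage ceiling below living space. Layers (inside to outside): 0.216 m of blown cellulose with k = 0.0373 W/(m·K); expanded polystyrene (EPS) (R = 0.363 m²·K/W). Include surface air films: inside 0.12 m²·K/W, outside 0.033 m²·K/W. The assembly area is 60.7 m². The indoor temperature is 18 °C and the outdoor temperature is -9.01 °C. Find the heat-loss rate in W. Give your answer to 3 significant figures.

0.216/0.0373 = 5.791
R_total = 0.12 + 5.791 + 0.363 + 0.033 = 6.307 m²·K/W
Q = A·ΔT/R = 60.7 × (18 − (-9.01)) / 6.307 = 260 W

260 W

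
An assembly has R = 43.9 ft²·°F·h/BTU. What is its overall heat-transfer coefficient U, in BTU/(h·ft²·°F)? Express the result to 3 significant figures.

U = 1/R = 1/43.9 = 0.02278

0.0228 BTU/(h·ft²·°F)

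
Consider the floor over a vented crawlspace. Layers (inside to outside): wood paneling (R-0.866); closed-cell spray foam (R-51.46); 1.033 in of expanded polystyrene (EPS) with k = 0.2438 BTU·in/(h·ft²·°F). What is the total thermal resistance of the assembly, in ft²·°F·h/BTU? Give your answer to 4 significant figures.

1.033/0.2438 = 4.2371
R_total = 0.866 + 51.46 + 4.2371 = 56.563 ft²·°F·h/BTU

56.56 ft²·°F·h/BTU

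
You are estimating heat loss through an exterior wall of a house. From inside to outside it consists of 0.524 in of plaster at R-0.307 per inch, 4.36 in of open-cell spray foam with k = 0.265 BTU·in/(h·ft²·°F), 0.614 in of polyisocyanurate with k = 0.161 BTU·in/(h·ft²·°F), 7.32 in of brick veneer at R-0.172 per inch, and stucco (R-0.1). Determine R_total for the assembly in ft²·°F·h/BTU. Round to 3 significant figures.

0.524 × 0.307 = 0.1609
4.36/0.265 = 16.45
0.614/0.161 = 3.814
7.32 × 0.172 = 1.259
R_total = 0.1609 + 16.45 + 3.814 + 1.259 + 0.1 = 21.79 ft²·°F·h/BTU

21.8 ft²·°F·h/BTU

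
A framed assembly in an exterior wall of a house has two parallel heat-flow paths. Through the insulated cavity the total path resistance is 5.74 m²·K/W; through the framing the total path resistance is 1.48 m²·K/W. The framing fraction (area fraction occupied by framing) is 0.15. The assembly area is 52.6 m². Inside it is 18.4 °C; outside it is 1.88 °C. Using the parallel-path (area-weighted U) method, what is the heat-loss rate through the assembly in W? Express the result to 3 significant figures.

U_eff = 0.85/5.74 + 0.15/1.48 = 0.1481 + 0.1014 = 0.2494
R_eff = 1/U_eff = 4.009 m²·K/W
Q = 52.6 × (18.4 − 1.88) / 4.009 = 216.7 W

217 W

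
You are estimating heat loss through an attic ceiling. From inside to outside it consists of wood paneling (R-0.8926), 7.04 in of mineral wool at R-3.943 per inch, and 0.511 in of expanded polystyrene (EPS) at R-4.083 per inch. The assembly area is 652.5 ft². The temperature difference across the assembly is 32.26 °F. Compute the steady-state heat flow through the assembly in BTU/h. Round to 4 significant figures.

684.8 BTU/h

7.04 × 3.943 = 27.759
0.511 × 4.083 = 2.0864
R_total = 0.8926 + 27.759 + 2.0864 = 30.738 ft²·°F·h/BTU
Q = A·ΔT/R = 652.5 × 32.26 / 30.738 = 684.81 BTU/h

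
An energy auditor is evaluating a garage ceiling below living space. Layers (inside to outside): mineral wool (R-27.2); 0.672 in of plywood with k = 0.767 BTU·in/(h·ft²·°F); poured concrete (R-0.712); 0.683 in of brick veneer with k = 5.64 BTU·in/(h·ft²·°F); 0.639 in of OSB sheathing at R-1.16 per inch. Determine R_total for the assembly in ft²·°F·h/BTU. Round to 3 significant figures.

29.7 ft²·°F·h/BTU

0.672/0.767 = 0.8761
0.683/5.64 = 0.1211
0.639 × 1.16 = 0.7412
R_total = 27.2 + 0.8761 + 0.712 + 0.1211 + 0.7412 = 29.65 ft²·°F·h/BTU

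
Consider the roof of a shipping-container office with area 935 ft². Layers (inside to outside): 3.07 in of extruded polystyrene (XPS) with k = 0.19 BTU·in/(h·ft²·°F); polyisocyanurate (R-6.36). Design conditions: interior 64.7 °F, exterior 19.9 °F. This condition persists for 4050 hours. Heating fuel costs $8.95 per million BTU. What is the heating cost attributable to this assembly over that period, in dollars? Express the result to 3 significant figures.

67.4 dollars

3.07/0.19 = 16.16
R_total = 16.16 + 6.36 = 22.52 ft²·°F·h/BTU
Q = 935 × (64.7 − 19.9) / 22.52 = 1860 BTU/h
E = 1860 × 4050 = 7534000 BTU
Cost = 7534000/10⁶ × 8.95 = $67.43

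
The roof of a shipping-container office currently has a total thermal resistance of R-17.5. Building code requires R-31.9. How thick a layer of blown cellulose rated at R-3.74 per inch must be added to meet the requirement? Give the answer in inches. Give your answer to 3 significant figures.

ΔR = 31.9 − 17.5 = 14.4 ft²·°F·h/BTU
L = ΔR / (R/in) = 14.4/3.74 = 3.85 in

3.85 in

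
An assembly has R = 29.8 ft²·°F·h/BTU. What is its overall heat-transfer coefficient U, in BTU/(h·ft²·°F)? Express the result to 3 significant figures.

U = 1/R = 1/29.8 = 0.03356

0.0336 BTU/(h·ft²·°F)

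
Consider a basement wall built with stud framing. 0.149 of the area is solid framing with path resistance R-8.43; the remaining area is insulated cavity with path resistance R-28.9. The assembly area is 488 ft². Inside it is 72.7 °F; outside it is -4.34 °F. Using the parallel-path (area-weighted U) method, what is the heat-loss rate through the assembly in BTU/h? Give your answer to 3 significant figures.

1770 BTU/h

U_eff = 0.851/28.9 + 0.149/8.43 = 0.02945 + 0.01767 = 0.04712
R_eff = 1/U_eff = 21.22 ft²·°F·h/BTU
Q = 488 × (72.7 − (-4.34)) / 21.22 = 1772 BTU/h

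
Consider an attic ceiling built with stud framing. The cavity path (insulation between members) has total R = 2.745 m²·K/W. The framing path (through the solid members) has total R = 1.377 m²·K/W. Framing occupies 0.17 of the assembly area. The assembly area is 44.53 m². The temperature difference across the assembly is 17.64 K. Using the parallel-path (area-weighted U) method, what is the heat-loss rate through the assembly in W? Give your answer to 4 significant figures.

334.5 W

U_eff = 0.83/2.745 + 0.17/1.377 = 0.30237 + 0.12346 = 0.42582
R_eff = 1/U_eff = 2.3484 m²·K/W
Q = 44.53 × 17.64 / 2.3484 = 334.49 W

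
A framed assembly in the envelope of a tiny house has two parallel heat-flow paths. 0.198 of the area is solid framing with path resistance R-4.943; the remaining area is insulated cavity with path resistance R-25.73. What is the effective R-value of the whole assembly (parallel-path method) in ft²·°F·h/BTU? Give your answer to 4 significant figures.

U_eff = 0.802/25.73 + 0.198/4.943 = 0.03117 + 0.040057 = 0.071226
R_eff = 1/U_eff = 14.04 ft²·°F·h/BTU

14.04 ft²·°F·h/BTU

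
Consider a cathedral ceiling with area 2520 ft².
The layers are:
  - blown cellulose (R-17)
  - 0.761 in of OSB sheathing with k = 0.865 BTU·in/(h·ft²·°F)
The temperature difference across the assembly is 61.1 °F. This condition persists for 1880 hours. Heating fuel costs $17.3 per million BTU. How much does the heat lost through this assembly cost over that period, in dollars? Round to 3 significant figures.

280 dollars

0.761/0.865 = 0.8798
R_total = 17 + 0.8798 = 17.88 ft²·°F·h/BTU
Q = 2520 × 61.1 / 17.88 = 8612 BTU/h
E = 8612 × 1880 = 16190000 BTU
Cost = 16190000/10⁶ × 17.3 = $280.1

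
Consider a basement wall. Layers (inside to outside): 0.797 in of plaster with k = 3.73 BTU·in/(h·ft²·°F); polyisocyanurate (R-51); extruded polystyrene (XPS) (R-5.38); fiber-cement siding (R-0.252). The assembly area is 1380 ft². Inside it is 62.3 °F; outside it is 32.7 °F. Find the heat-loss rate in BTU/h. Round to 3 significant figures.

0.797/3.73 = 0.2137
R_total = 0.2137 + 51 + 5.38 + 0.252 = 56.85 ft²·°F·h/BTU
Q = A·ΔT/R = 1380 × (62.3 − 32.7) / 56.85 = 718.6 BTU/h

719 BTU/h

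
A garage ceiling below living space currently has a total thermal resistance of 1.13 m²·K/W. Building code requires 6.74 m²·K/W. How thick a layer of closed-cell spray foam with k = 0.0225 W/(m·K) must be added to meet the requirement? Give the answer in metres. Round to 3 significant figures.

ΔR = 6.74 − 1.13 = 5.61 m²·K/W
L = ΔR × k = 5.61 × 0.0225 = 0.1262 m

0.126 m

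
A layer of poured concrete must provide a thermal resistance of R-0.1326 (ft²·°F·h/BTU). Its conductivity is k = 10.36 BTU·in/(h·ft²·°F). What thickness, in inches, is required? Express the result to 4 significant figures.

L = R × k = 0.1326 × 10.36 = 1.3737 in

1.374 in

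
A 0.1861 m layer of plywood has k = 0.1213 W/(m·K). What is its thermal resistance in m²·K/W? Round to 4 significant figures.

1.534 m²·K/W

R = L/k = 0.1861/0.1213 = 1.5342 m²·K/W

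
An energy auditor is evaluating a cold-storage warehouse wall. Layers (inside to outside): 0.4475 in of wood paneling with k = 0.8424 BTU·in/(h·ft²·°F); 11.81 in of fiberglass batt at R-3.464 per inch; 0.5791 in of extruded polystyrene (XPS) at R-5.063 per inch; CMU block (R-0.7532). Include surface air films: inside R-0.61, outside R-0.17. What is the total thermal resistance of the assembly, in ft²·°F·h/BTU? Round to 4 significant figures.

0.4475/0.8424 = 0.53122
11.81 × 3.464 = 40.91
0.5791 × 5.063 = 2.932
R_total = 0.61 + 0.53122 + 40.91 + 2.932 + 0.7532 + 0.17 = 45.906 ft²·°F·h/BTU

45.91 ft²·°F·h/BTU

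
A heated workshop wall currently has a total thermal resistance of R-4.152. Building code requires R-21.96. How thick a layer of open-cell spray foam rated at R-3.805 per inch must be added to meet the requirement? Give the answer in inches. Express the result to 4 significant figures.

4.680 in

ΔR = 21.96 − 4.152 = 17.808 ft²·°F·h/BTU
L = ΔR / (R/in) = 17.808/3.805 = 4.6802 in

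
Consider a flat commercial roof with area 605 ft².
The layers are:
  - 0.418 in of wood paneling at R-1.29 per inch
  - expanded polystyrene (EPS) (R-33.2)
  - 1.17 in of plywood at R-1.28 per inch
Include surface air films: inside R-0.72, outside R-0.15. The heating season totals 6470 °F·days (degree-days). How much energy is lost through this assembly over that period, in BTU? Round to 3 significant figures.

2600000 BTU

0.418 × 1.29 = 0.5392
1.17 × 1.28 = 1.498
R_total = 0.72 + 0.5392 + 33.2 + 1.498 + 0.15 = 36.11 ft²·°F·h/BTU
E = A × HDD × 24 / R = 605 × 6470 × 24 / 36.11 = 2602000 BTU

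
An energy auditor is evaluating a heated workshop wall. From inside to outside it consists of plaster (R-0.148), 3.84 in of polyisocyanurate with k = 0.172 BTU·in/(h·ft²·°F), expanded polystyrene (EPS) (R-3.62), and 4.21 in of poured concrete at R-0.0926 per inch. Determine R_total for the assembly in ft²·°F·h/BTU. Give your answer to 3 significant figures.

26.5 ft²·°F·h/BTU

3.84/0.172 = 22.33
4.21 × 0.0926 = 0.3898
R_total = 0.148 + 22.33 + 3.62 + 0.3898 = 26.48 ft²·°F·h/BTU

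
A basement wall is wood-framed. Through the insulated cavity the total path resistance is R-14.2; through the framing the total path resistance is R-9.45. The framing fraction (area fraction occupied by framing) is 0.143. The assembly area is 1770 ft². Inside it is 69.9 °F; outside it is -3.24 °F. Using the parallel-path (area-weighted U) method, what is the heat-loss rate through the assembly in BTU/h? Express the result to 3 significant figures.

U_eff = 0.857/14.2 + 0.143/9.45 = 0.06035 + 0.01513 = 0.07548
R_eff = 1/U_eff = 13.25 ft²·°F·h/BTU
Q = 1770 × (69.9 − (-3.24)) / 13.25 = 9772 BTU/h

9770 BTU/h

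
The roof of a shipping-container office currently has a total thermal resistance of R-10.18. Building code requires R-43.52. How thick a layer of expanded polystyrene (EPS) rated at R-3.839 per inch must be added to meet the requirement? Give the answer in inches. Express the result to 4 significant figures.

ΔR = 43.52 − 10.18 = 33.34 ft²·°F·h/BTU
L = ΔR / (R/in) = 33.34/3.839 = 8.6846 in

8.685 in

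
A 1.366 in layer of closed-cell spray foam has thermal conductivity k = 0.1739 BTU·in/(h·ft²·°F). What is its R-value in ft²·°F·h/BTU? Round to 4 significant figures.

7.855 ft²·°F·h/BTU

R = L/k = 1.366/0.1739 = 7.8551 ft²·°F·h/BTU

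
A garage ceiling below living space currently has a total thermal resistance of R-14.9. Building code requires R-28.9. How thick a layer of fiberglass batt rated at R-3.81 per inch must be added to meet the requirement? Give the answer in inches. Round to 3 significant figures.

3.67 in

ΔR = 28.9 − 14.9 = 14 ft²·°F·h/BTU
L = ΔR / (R/in) = 14/3.81 = 3.675 in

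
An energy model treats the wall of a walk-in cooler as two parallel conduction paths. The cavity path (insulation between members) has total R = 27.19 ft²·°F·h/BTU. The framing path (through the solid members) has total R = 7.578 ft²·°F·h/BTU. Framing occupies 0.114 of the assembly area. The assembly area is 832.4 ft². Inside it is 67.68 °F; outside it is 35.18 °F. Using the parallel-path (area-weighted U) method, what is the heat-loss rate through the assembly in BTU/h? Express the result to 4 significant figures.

1289 BTU/h

U_eff = 0.886/27.19 + 0.114/7.578 = 0.032586 + 0.015044 = 0.047629
R_eff = 1/U_eff = 20.996 ft²·°F·h/BTU
Q = 832.4 × (67.68 − 35.18) / 20.996 = 1288.5 BTU/h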